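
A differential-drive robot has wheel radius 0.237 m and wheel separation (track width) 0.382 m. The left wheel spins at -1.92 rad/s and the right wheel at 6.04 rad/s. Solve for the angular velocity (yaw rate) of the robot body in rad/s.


omega = r*(wR - wL)/L = 0.237*(6.04 - (-1.92))/0.382 = 4.9385

4.9385 rad/s


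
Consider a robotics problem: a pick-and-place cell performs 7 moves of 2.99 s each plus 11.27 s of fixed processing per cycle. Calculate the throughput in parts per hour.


T_cycle = 7*2.99 + 11.27 = 32.2000 s
rate = 3600/T = 111.8012

111.8012 parts/hour


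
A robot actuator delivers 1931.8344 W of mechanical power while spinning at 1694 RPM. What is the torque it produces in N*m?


omega = 1694 * 2*pi/60 = 177.395265 rad/s
tau = P / omega = 1931.8344 / 177.395265 = 10.8900

10.8900 N*m


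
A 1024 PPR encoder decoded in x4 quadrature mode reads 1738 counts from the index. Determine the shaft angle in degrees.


angle = counts * 360 / (PPR*4) = 1738 * 360 / 4096 = 152.7539

152.7539 degrees


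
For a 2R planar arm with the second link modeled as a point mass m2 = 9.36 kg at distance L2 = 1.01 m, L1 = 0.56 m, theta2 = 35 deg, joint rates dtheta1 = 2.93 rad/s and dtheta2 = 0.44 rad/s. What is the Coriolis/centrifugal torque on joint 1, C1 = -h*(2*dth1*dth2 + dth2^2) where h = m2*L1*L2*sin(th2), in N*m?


h = m2*L1*L2*sin(th2) = 9.36*0.56*1.01*sin(35 deg) = 3.036523
C1 = -h*(2*2.93*0.44 + 0.44^2) = -3.036523*2.7720 = -8.4172

-8.4172 N*m


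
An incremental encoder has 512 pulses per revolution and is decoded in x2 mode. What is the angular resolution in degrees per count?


resolution = 360 / (PPR * 2) = 360 / 1024 = 0.3516

0.3516 degrees


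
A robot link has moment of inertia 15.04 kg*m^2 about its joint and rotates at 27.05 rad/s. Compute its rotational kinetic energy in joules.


KE = (1/2)*I*omega^2 = 0.5*15.04*27.05^2 = 5502.4028

5502.4028 J


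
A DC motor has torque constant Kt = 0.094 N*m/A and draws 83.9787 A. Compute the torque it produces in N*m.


tau = Kt * I = 0.094*83.9787 = 7.8940

7.8940 N*m


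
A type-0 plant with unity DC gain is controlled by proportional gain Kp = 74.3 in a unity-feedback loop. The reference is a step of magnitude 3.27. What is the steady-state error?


e_ss = R/(1 + Kp) = 3.27/(1 + 74.3) = 3.27/75.3000 = 0.0434

0.0434


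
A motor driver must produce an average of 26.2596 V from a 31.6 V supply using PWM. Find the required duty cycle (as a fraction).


D = V_avg/V_supply = 26.2596/31.6 = 0.8310

0.8310


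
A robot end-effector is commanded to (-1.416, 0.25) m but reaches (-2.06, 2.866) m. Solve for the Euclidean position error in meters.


dx = -2.06 - (-1.416) = -0.6440, dy = 2.866 - (0.25) = 2.6160
err = sqrt(0.414736 + 6.843456) = 2.6941

2.6941 m


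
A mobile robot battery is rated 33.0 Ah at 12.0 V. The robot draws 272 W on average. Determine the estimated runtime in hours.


E = 33.0*12.0 = 396.0000 Wh
t = E/P = 396.0000/272 = 1.4559

1.4559 hours


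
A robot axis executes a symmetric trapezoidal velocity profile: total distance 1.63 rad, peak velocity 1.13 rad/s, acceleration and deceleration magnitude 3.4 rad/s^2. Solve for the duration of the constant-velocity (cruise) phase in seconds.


t_acc = v/a = 0.332353 s, d_acc = v^2/(2a) = 0.187779 rad each
d_cruise = 1.63 - 2*0.187779 = 1.254442 rad
t_cruise = d_cruise/v = 1.254442/1.13 = 1.1101

1.1101 s


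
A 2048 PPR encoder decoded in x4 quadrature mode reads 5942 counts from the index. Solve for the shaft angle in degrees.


angle = counts * 360 / (PPR*4) = 5942 * 360 / 8192 = 261.1230

261.1230 degrees


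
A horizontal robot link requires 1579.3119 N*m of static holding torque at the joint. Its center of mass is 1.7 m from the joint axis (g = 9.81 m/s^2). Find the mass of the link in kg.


m = tau / (g*L) = 1579.3119 / (9.81 * 1.7) = 94.7000

94.7000 kg


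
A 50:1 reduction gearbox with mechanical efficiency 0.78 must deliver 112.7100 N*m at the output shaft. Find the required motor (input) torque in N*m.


tau_in = tau_out / (N * eta) = 112.7100 / (50 * 0.78) = 2.8900

2.8900 N*m


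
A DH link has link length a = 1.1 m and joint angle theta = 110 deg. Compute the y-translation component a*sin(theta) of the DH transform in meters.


a*sin(theta) = 1.1*sin(110 deg) = 1.0337

1.0337 m


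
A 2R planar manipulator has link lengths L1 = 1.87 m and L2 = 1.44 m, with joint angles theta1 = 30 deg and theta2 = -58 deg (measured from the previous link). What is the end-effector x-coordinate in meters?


x = L1*cos(th1) + L2*cos(th1+th2) = 1.87*cos(30 deg) + 1.44*cos(-28 deg) = 2.8909

2.8909 m


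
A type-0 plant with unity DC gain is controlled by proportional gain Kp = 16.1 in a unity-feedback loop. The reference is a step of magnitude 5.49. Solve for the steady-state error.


e_ss = R/(1 + Kp) = 5.49/(1 + 16.1) = 5.49/17.1000 = 0.3211

0.3211


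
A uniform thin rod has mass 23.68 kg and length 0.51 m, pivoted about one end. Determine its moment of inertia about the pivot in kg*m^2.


I = (1/3)*m*L^2 = (1/3)*23.68*0.51^2 = 2.0531

2.0531 kg*m^2


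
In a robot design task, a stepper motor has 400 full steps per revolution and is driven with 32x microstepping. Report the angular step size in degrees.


step = 360/(400*32) = 360/12800 = 0.0281

0.0281 degrees


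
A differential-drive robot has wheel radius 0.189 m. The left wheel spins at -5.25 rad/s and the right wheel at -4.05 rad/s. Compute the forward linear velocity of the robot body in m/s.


v = r*(wR + wL)/2 = 0.189*(-4.05 + -5.25)/2 = -0.8789

-0.8789 m/s


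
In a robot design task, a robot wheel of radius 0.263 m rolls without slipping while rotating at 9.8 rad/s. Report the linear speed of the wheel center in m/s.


v = omega * r = 9.8 * 0.263 = 2.5774

2.5774 m/s


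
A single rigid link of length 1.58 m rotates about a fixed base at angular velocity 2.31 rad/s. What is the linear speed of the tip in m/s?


v = L*omega = 1.58 * 2.31 = 3.6498

3.6498 m/s


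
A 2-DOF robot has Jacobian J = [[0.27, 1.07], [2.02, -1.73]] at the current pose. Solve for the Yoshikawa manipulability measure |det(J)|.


det(J) = 0.27*-1.73 - (1.07)*(2.02) = -2.6285
|det(J)| = 2.6285

2.6285


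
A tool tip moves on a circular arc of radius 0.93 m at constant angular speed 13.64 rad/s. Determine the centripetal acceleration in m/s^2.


a_c = omega^2 * r = 13.64^2 * 0.93 = 173.0261

173.0261 m/s^2


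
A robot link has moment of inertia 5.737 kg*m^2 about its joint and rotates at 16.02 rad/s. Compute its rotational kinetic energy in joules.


KE = (1/2)*I*omega^2 = 0.5*5.737*16.02^2 = 736.1730

736.1730 J


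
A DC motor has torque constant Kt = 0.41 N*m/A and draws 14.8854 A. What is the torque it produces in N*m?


tau = Kt * I = 0.41*14.8854 = 6.1030

6.1030 N*m


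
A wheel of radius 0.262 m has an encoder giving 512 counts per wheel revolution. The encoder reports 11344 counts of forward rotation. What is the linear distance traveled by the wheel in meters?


revs = 11344/512 = 22.156250
d = revs * 2*pi*r = 22.156250 * 2*pi*0.262 = 36.4735

36.4735 m


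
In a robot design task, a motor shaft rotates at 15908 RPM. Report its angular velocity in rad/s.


omega = 15908 * 2*pi/60 = 1665.8819

1665.8819 rad/s


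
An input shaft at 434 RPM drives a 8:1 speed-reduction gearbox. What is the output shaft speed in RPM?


omega_out = omega_in / N = 434 / 8 = 54.2500

54.2500 RPM


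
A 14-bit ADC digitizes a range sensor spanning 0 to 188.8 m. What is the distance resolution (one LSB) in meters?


res = range / 2^n = 188.8/2^14 = 188.8/16384 = 0.0115

0.0115 m


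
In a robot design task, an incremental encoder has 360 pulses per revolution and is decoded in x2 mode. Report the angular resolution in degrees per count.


resolution = 360 / (PPR * 2) = 360 / 720 = 0.5000

0.5000 degrees


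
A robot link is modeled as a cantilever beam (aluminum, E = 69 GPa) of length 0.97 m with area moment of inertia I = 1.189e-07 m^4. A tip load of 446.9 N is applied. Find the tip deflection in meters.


delta = F*L^3/(3*E*I) = 446.9*0.97^3/(3*6.900e+10*1.189e-07)
      = 407.8735637/24612.3 = 0.0166

0.0166 m


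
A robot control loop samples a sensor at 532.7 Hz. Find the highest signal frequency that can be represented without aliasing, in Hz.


f_max = f_s/2 = 532.7/2 = 266.3500

266.3500 Hz


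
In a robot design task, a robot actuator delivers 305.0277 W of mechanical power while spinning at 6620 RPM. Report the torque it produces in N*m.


omega = 6620 * 2*pi/60 = 693.244779 rad/s
tau = P / omega = 305.0277 / 693.244779 = 0.4400

0.4400 N*m


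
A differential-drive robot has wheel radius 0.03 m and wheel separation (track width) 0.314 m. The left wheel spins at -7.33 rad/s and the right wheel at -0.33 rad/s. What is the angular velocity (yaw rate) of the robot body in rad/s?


omega = r*(wR - wL)/L = 0.03*(-0.33 - (-7.33))/0.314 = 0.6688

0.6688 rad/s


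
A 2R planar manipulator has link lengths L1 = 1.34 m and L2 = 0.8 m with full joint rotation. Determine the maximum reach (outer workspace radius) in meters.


r_max = L1 + L2 = 1.34 + 0.8 = 2.1400

2.1400 m


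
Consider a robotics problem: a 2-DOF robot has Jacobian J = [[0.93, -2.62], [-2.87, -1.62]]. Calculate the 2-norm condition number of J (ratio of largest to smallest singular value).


JJ^T eigenvalues: trace(JJ^T) = 18.5906, det(JJ^T) = det(J)^2 = 81.46867600
s_max^2 = (18.5906 + sqrt(19.73570436))/2 = 11.51654427
s_min^2 = (18.5906 - sqrt(19.73570436))/2 = 7.07405573
kappa = s_max/s_min = sqrt(11.51654427/7.07405573) = 1.2759

1.2759


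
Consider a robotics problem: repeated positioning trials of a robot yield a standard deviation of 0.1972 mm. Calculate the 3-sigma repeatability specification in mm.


repeatability = 3*sigma = 3*0.1972 = 0.5916

0.5916 mm


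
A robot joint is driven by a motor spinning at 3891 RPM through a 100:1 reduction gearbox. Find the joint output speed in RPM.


omega_joint = omega_motor / N = 3891 / 100 = 38.9100

38.9100 RPM


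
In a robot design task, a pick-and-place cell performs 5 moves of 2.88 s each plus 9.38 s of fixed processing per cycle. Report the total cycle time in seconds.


T = 5*2.88 + 9.38 = 23.7800

23.7800 s


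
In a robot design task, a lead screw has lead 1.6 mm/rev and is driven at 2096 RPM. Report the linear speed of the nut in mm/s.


v = lead * (RPM/60) = 1.6*2096/60 = 55.8933

55.8933 mm/s


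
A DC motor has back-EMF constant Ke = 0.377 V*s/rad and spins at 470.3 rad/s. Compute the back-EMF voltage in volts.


V_emf = Ke * omega = 0.377*470.3 = 177.3031

177.3031 V


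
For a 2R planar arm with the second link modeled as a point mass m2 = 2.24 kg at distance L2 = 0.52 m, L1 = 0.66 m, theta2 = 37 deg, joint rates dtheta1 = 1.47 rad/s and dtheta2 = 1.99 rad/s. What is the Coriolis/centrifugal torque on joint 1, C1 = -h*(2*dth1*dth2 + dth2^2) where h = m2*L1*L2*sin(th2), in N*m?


h = m2*L1*L2*sin(th2) = 2.24*0.66*0.52*sin(37 deg) = 0.462656
C1 = -h*(2*1.47*1.99 + 1.99^2) = -0.462656*9.8107 = -4.5390

-4.5390 N*m


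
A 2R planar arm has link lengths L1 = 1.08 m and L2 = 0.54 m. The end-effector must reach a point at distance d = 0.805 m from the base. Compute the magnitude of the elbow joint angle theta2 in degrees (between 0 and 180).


cos(th2) = (d^2 - L1^2 - L2^2)/(2*L1*L2) = (0.805^2 - 1.08^2 - 0.54^2)/(2*1.08*0.54) = -0.69442301
th2 = acos(-0.69442301) = 133.9813 deg

133.9813 degrees


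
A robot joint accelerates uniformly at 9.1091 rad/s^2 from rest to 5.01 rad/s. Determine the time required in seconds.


t = delta_omega / alpha = 5.01 / 9.1091 = 0.5500

0.5500 s


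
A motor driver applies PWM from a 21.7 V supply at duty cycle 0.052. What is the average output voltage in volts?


V_avg = V_supply * D = 21.7*0.052 = 1.1284

1.1284 V


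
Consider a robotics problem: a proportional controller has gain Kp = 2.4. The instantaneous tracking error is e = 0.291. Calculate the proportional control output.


u_P = Kp * e = 2.4 * 0.291 = 0.6984

0.6984


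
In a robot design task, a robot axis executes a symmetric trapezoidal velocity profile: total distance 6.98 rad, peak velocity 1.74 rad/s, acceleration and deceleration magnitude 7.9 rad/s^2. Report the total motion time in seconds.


t_acc = v/a = 1.74/7.9 = 0.220253 s
d_acc = v^2/(2a) = 0.191620 rad (each ramp)
d_cruise = 6.98 - 2*0.191620 = 6.596760 rad
t_cruise = 6.596760/1.74 = 3.791241 s
t_total = 2*0.220253 + 3.791241 = 4.2317

4.2317 s


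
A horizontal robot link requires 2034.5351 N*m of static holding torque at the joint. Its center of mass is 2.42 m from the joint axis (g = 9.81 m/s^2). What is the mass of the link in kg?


m = tau / (g*L) = 2034.5351 / (9.81 * 2.42) = 85.7000

85.7000 kg


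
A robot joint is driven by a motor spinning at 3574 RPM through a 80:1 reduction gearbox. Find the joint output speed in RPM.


omega_joint = omega_motor / N = 3574 / 80 = 44.6750

44.6750 RPM


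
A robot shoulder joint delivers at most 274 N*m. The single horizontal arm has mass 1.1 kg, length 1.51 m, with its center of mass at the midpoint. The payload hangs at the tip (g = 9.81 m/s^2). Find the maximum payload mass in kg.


tau_arm = m_arm*g*(L/2) = 1.1*9.81*1.51/2 = 8.1472 N*m
tau_payload = tau_max - tau_arm = 274 - 8.1472 = 265.8528
m_payload = tau_payload / (g*L) = 265.8528 / (9.81*1.51) = 17.9471

17.9471 kg


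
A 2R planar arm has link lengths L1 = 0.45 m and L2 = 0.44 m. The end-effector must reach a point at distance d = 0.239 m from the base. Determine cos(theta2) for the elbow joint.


cos(th2) = (d^2 - L1^2 - L2^2)/(2*L1*L2) = (0.239^2 - 0.45^2 - 0.44^2)/(2*0.45*0.44) = -0.8560

-0.8560


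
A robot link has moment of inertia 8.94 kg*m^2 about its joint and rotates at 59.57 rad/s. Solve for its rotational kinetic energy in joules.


KE = (1/2)*I*omega^2 = 0.5*8.94*59.57^2 = 15862.1745

15862.1745 J


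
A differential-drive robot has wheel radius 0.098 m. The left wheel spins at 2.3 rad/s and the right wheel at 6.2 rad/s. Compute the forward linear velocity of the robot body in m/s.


v = r*(wR + wL)/2 = 0.098*(6.2 + 2.3)/2 = 0.4165

0.4165 m/s


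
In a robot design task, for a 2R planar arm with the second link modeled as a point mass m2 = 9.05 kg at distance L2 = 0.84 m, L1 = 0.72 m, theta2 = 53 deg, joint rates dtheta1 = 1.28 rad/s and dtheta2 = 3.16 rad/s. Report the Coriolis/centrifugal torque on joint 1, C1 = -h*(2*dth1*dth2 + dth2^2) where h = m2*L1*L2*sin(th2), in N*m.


h = m2*L1*L2*sin(th2) = 9.05*0.72*0.84*sin(53 deg) = 4.371284
C1 = -h*(2*1.28*3.16 + 3.16^2) = -4.371284*18.0752 = -79.0118

-79.0118 N*m


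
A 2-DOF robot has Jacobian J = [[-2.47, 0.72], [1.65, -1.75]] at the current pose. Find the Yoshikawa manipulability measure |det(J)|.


det(J) = -2.47*-1.75 - (0.72)*(1.65) = 3.1345
|det(J)| = 3.1345

3.1345


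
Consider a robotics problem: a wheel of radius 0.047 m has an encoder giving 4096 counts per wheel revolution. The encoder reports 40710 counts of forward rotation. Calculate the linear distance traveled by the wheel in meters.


revs = 40710/4096 = 9.938965
d = revs * 2*pi*r = 9.938965 * 2*pi*0.047 = 2.9351

2.9351 m


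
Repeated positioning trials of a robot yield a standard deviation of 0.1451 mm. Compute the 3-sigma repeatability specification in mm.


repeatability = 3*sigma = 3*0.1451 = 0.4353

0.4353 mm


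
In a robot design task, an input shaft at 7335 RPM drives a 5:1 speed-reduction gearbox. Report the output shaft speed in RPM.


omega_out = omega_in / N = 7335 / 5 = 1467.0000

1467.0000 RPM


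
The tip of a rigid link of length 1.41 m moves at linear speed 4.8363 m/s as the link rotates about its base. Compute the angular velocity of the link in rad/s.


omega = v / L = 4.8363 / 1.41 = 3.4300

3.4300 rad/s


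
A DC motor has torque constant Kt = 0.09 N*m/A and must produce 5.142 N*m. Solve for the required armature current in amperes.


I = tau / Kt = 5.142/0.09 = 57.1333

57.1333 A


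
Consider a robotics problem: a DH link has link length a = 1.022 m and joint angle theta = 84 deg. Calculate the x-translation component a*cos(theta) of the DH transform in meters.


a*cos(theta) = 1.022*cos(84 deg) = 0.1068

0.1068 m


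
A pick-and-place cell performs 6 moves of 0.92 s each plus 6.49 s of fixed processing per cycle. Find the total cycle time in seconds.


T = 6*0.92 + 6.49 = 12.0100

12.0100 s


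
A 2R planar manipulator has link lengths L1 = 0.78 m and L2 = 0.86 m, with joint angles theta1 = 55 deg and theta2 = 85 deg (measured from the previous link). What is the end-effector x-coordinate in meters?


x = L1*cos(th1) + L2*cos(th1+th2) = 0.78*cos(55 deg) + 0.86*cos(140 deg) = -0.2114

-0.2114 m


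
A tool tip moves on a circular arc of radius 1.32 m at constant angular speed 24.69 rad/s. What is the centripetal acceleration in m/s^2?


a_c = omega^2 * r = 24.69^2 * 1.32 = 804.6669

804.6669 m/s^2


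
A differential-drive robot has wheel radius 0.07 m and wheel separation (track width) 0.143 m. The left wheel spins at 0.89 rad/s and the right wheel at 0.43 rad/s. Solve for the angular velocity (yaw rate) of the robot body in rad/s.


omega = r*(wR - wL)/L = 0.07*(0.43 - (0.89))/0.143 = -0.2252

-0.2252 rad/s


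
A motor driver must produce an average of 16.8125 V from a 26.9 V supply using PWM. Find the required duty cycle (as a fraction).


D = V_avg/V_supply = 16.8125/26.9 = 0.6250

0.6250


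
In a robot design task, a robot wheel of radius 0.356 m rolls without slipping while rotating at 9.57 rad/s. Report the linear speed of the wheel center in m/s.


v = omega * r = 9.57 * 0.356 = 3.4069

3.4069 m/s


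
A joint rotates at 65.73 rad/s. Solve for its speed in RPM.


RPM = 65.73 * 60/(2*pi) = 627.6753

627.6753 RPM


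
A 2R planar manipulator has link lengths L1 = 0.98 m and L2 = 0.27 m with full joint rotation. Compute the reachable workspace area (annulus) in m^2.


r_max = L1 + L2 = 1.2500, r_min = |L1 - L2| = 0.7100
A = pi*(r_max^2 - r_min^2) = pi*(1.5625 - 0.5041) = 3.3251

3.3251 m^2


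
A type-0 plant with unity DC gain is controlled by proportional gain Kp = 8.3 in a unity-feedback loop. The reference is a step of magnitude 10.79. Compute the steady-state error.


e_ss = R/(1 + Kp) = 10.79/(1 + 8.3) = 10.79/9.3000 = 1.1602

1.1602


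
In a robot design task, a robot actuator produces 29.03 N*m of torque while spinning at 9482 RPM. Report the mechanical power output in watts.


omega = 9482 * 2*pi/60 = 992.952718 rad/s
P = tau * omega = 29.03 * 992.952718 = 28825.4174

28825.4174 W


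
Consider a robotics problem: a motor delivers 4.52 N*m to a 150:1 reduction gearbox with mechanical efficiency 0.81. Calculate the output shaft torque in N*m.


tau_out = tau_in * N * eta = 4.52 * 150 * 0.81 = 549.1800

549.1800 N*m


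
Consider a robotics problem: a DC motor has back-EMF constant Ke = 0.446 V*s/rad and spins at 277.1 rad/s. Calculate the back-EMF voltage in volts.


V_emf = Ke * omega = 0.446*277.1 = 123.5866

123.5866 V


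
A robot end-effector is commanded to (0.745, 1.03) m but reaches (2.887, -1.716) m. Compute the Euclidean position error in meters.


dx = 2.887 - (0.745) = 2.1420, dy = -1.716 - (1.03) = -2.7460
err = sqrt(4.588164 + 7.540516) = 3.4826

3.4826 m


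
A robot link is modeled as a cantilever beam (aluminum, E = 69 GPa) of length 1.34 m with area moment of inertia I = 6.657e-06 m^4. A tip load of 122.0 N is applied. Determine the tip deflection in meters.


delta = F*L^3/(3*E*I) = 122.0*1.34^3/(3*6.900e+10*6.657e-06)
      = 293.544688/1377999 = 2.1302e-04

2.1302e-04 m


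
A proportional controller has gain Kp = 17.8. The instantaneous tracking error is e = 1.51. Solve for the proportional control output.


u_P = Kp * e = 17.8 * 1.51 = 26.8780

26.8780


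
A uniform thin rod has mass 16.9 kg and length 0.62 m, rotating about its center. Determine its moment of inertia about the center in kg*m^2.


I = (1/12)*m*L^2 = (1/12)*16.9*0.62^2 = 0.5414

0.5414 kg*m^2


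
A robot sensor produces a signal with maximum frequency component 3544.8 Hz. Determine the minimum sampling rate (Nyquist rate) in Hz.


f_s,min = 2*f_max = 2*3544.8 = 7089.6000

7089.6000 Hz


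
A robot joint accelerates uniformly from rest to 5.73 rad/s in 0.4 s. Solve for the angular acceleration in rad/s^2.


alpha = delta_omega / t = 5.73 / 0.4 = 14.3250

14.3250 rad/s^2


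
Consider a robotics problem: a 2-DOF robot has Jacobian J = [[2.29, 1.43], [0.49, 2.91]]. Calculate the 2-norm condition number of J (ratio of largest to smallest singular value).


JJ^T eigenvalues: trace(JJ^T) = 15.9972, det(JJ^T) = det(J)^2 = 35.55975424
s_max^2 = (15.9972 + sqrt(113.67139088))/2 = 13.32943931
s_min^2 = (15.9972 - sqrt(113.67139088))/2 = 2.66776069
kappa = s_max/s_min = sqrt(13.32943931/2.66776069) = 2.2353

2.2353


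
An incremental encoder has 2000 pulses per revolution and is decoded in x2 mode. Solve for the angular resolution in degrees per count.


resolution = 360 / (PPR * 2) = 360 / 4000 = 0.0900

0.0900 degrees


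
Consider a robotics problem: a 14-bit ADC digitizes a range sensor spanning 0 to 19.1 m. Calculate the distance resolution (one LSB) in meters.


res = range / 2^n = 19.1/2^14 = 19.1/16384 = 0.0012

0.0012 m


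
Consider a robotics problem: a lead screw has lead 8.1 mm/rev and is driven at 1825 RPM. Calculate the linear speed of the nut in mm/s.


v = lead * (RPM/60) = 8.1*1825/60 = 246.3750

246.3750 mm/s


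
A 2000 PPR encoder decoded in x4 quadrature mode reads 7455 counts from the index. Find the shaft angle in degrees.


angle = counts * 360 / (PPR*4) = 7455 * 360 / 8000 = 335.4750

335.4750 degrees


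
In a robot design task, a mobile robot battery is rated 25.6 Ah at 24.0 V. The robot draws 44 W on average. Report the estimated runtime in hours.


E = 25.6*24.0 = 614.4000 Wh
t = E/P = 614.4000/44 = 13.9636

13.9636 hours


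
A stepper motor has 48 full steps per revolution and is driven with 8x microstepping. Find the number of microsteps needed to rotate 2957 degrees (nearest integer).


step_size = 360/(48*8) = 360/384 = 0.937500 deg
n = 2957/(360/384) = 2957*384/360 = 3154.1333 -> 3154

3154 steps


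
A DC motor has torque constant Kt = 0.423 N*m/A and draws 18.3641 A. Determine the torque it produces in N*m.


tau = Kt * I = 0.423*18.3641 = 7.7680

7.7680 N*m


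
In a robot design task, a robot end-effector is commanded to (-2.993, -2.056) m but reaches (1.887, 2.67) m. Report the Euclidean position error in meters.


dx = 1.887 - (-2.993) = 4.8800, dy = 2.67 - (-2.056) = 4.7260
err = sqrt(23.814400 + 22.335076) = 6.7933

6.7933 m


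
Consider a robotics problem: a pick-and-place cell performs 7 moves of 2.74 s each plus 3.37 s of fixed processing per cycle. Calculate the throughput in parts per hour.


T_cycle = 7*2.74 + 3.37 = 22.5500 s
rate = 3600/T = 159.6452

159.6452 parts/hour


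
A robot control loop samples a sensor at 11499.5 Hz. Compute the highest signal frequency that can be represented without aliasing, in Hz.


f_max = f_s/2 = 11499.5/2 = 5749.7500

5749.7500 Hz


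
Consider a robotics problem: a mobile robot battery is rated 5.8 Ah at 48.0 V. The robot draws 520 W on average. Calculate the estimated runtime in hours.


E = 5.8*48.0 = 278.4000 Wh
t = E/P = 278.4000/520 = 0.5354

0.5354 hours


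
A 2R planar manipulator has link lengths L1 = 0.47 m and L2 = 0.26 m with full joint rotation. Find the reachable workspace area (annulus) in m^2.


r_max = L1 + L2 = 0.7300, r_min = |L1 - L2| = 0.2100
A = pi*(r_max^2 - r_min^2) = pi*(0.5329 - 0.0441) = 1.5356

1.5356 m^2


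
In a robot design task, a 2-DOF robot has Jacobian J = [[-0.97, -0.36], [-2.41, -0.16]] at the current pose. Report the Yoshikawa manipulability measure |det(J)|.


det(J) = -0.97*-0.16 - (-0.36)*(-2.41) = -0.7124
|det(J)| = 0.7124

0.7124


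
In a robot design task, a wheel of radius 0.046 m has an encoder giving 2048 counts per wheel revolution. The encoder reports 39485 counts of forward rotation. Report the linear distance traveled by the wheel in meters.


revs = 39485/2048 = 19.279785
d = revs * 2*pi*r = 19.279785 * 2*pi*0.046 = 5.5724

5.5724 m


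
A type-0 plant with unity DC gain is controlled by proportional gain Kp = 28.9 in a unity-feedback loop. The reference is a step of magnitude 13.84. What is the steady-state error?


e_ss = R/(1 + Kp) = 13.84/(1 + 28.9) = 13.84/29.9000 = 0.4629

0.4629


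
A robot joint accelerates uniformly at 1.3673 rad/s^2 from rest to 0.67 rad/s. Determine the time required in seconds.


t = delta_omega / alpha = 0.67 / 1.3673 = 0.4900

0.4900 s


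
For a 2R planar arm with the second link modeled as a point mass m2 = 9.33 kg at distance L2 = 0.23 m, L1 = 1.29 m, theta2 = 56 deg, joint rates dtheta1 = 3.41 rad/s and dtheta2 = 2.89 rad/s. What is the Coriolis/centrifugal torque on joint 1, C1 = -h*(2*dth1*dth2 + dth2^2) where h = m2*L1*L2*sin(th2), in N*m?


h = m2*L1*L2*sin(th2) = 9.33*1.29*0.23*sin(56 deg) = 2.294951
C1 = -h*(2*3.41*2.89 + 2.89^2) = -2.294951*28.0619 = -64.4007

-64.4007 N*m


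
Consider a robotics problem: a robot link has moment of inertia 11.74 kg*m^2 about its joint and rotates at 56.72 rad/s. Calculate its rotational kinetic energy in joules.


KE = (1/2)*I*omega^2 = 0.5*11.74*56.72^2 = 18884.7198

18884.7198 J


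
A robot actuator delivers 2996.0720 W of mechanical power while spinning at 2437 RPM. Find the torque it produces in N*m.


omega = 2437 * 2*pi/60 = 255.202043 rad/s
tau = P / omega = 2996.0720 / 255.202043 = 11.7400

11.7400 N*m


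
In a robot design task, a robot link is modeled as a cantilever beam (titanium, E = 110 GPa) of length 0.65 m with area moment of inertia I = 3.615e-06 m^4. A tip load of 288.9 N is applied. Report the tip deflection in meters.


delta = F*L^3/(3*E*I) = 288.9*0.65^3/(3*1.100e+11*3.615e-06)
      = 79.3391625/1192950 = 6.6507e-05

6.6507e-05 m


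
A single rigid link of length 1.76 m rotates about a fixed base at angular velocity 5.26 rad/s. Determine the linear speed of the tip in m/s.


v = L*omega = 1.76 * 5.26 = 9.2576

9.2576 m/s


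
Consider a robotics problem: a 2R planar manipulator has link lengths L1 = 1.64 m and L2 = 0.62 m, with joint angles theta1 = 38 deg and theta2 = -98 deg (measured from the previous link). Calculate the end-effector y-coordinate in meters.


y = L1*sin(th1) + L2*sin(th1+th2) = 1.64*sin(38 deg) + 0.62*sin(-60 deg) = 0.4727

0.4727 m


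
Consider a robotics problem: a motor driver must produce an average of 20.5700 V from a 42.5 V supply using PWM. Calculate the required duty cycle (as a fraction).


D = V_avg/V_supply = 20.5700/42.5 = 0.4840

0.4840


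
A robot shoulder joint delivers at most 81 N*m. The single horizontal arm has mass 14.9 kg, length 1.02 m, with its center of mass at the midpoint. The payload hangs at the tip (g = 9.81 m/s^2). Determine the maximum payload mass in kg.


tau_arm = m_arm*g*(L/2) = 14.9*9.81*1.02/2 = 74.5462 N*m
tau_payload = tau_max - tau_arm = 81 - 74.5462 = 6.4538
m_payload = tau_payload / (g*L) = 6.4538 / (9.81*1.02) = 0.6450

0.6450 kg


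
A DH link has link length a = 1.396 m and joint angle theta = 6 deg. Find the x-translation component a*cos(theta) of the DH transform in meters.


a*cos(theta) = 1.396*cos(6 deg) = 1.3884

1.3884 m


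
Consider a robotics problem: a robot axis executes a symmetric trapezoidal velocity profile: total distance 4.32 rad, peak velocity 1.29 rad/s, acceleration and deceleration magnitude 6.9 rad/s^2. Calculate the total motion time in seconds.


t_acc = v/a = 1.29/6.9 = 0.186957 s
d_acc = v^2/(2a) = 0.120587 rad (each ramp)
d_cruise = 4.32 - 2*0.120587 = 4.078826 rad
t_cruise = 4.078826/1.29 = 3.161881 s
t_total = 2*0.186957 + 3.161881 = 3.5358

3.5358 s


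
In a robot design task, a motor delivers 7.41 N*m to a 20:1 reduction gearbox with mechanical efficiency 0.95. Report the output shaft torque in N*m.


tau_out = tau_in * N * eta = 7.41 * 20 * 0.95 = 140.7900

140.7900 N*m


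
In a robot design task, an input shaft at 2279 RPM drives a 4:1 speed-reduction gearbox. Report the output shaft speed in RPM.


omega_out = omega_in / N = 2279 / 4 = 569.7500

569.7500 RPM


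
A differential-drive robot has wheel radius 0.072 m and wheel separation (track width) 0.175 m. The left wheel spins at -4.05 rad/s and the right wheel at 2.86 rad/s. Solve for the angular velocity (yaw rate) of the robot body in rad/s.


omega = r*(wR - wL)/L = 0.072*(2.86 - (-4.05))/0.175 = 2.8430

2.8430 rad/s


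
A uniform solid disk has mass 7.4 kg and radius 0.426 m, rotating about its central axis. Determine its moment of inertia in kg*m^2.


I = (1/2)*m*R^2 = 0.5*7.4*0.426^2 = 0.6715

0.6715 kg*m^2


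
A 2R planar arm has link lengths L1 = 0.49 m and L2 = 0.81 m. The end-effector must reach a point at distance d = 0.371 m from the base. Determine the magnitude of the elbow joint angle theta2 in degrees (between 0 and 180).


cos(th2) = (d^2 - L1^2 - L2^2)/(2*L1*L2) = (0.371^2 - 0.49^2 - 0.81^2)/(2*0.49*0.81) = -0.95560469
th2 = acos(-0.95560469) = 162.8633 deg

162.8633 degrees


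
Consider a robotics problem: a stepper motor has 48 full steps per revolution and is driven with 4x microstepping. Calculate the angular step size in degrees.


step = 360/(48*4) = 360/192 = 1.8750

1.8750 degrees


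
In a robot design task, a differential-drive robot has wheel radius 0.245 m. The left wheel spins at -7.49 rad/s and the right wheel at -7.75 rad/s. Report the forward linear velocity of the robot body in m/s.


v = r*(wR + wL)/2 = 0.245*(-7.75 + -7.49)/2 = -1.8669

-1.8669 m/s


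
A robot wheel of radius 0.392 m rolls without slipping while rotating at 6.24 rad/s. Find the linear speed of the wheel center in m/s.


v = omega * r = 6.24 * 0.392 = 2.4461

2.4461 m/s


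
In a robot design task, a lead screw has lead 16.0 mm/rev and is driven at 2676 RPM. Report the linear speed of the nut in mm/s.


v = lead * (RPM/60) = 16.0*2676/60 = 713.6000

713.6000 mm/s


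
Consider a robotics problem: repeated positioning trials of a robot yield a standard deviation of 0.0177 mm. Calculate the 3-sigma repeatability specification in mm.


repeatability = 3*sigma = 3*0.0177 = 0.0531

0.0531 mm


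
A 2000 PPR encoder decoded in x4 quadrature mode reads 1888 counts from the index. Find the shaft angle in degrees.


angle = counts * 360 / (PPR*4) = 1888 * 360 / 8000 = 84.9600

84.9600 degrees


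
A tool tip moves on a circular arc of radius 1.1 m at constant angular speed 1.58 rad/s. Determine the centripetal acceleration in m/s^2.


a_c = omega^2 * r = 1.58^2 * 1.1 = 2.7460

2.7460 m/s^2


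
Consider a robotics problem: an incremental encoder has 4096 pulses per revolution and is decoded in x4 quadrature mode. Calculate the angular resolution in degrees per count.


resolution = 360 / (PPR * 4) = 360 / 16384 = 0.0220

0.0220 degrees


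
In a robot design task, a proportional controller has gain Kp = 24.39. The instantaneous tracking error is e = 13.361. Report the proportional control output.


u_P = Kp * e = 24.39 * 13.361 = 325.8748

325.8748


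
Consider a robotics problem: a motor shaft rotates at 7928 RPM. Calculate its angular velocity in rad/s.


omega = 7928 * 2*pi/60 = 830.2182

830.2182 rad/s


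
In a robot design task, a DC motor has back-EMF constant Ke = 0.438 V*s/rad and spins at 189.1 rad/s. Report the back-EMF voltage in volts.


V_emf = Ke * omega = 0.438*189.1 = 82.8258

82.8258 V


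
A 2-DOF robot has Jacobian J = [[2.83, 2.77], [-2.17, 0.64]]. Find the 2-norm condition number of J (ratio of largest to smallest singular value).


JJ^T eigenvalues: trace(JJ^T) = 20.8003, det(JJ^T) = det(J)^2 = 61.18524841
s_max^2 = (20.8003 + sqrt(187.91148645))/2 = 17.25419053
s_min^2 = (20.8003 - sqrt(187.91148645))/2 = 3.54610947
kappa = s_max/s_min = sqrt(17.25419053/3.54610947) = 2.2058

2.2058


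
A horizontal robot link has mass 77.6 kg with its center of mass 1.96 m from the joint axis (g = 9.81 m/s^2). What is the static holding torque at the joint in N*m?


tau = m*g*L = 77.6 * 9.81 * 1.96 = 1492.0618

1492.0618 N*m


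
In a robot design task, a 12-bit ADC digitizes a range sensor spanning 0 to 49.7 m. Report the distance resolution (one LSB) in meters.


res = range / 2^n = 49.7/2^12 = 49.7/4096 = 0.0121

0.0121 m


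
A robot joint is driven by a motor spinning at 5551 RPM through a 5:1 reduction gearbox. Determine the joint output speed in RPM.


omega_joint = omega_motor / N = 5551 / 5 = 1110.2000

1110.2000 RPM


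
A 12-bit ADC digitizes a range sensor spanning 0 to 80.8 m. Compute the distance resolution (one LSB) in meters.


res = range / 2^n = 80.8/2^12 = 80.8/4096 = 0.0197

0.0197 m


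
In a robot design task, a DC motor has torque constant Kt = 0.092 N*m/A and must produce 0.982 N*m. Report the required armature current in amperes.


I = tau / Kt = 0.982/0.092 = 10.6739

10.6739 A


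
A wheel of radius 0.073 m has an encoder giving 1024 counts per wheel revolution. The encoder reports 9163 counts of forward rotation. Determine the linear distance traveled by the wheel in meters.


revs = 9163/1024 = 8.948242
d = revs * 2*pi*r = 8.948242 * 2*pi*0.073 = 4.1043

4.1043 m


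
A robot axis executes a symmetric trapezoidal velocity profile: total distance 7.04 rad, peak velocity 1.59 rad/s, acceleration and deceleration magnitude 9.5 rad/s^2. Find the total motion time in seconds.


t_acc = v/a = 1.59/9.5 = 0.167368 s
d_acc = v^2/(2a) = 0.133058 rad (each ramp)
d_cruise = 7.04 - 2*0.133058 = 6.773884 rad
t_cruise = 6.773884/1.59 = 4.260304 s
t_total = 2*0.167368 + 4.260304 = 4.5950

4.5950 s


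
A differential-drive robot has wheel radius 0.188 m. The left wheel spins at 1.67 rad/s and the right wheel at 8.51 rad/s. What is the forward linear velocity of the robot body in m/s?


v = r*(wR + wL)/2 = 0.188*(8.51 + 1.67)/2 = 0.9569

0.9569 m/s


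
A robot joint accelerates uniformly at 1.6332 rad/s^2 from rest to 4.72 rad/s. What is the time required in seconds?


t = delta_omega / alpha = 4.72 / 1.6332 = 2.8900

2.8900 s


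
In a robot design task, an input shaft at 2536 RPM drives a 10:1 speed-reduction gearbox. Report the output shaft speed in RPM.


omega_out = omega_in / N = 2536 / 10 = 253.6000

253.6000 RPM


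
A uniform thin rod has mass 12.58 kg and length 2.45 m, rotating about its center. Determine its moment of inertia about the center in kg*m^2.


I = (1/12)*m*L^2 = (1/12)*12.58*2.45^2 = 6.2926

6.2926 kg*m^2


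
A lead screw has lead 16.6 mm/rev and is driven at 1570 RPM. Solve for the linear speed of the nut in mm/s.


v = lead * (RPM/60) = 16.6*1570/60 = 434.3667

434.3667 mm/s


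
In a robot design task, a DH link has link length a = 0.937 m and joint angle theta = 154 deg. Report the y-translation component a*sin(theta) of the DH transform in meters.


a*sin(theta) = 0.937*sin(154 deg) = 0.4108

0.4108 m


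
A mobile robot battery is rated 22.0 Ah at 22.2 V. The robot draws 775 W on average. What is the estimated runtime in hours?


E = 22.0*22.2 = 488.4000 Wh
t = E/P = 488.4000/775 = 0.6302

0.6302 hours


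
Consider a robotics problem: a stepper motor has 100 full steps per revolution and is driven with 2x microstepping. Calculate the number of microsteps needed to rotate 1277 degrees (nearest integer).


step_size = 360/(100*2) = 360/200 = 1.800000 deg
n = 1277/(360/200) = 1277*200/360 = 709.4444 -> 709

709 steps


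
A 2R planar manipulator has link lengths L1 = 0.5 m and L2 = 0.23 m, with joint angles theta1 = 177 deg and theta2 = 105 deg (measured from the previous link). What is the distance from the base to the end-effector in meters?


x = L1*cos(th1) + L2*cos(th1+th2) = -0.451495
y = L1*sin(th1) + L2*sin(th1+th2) = -0.198806
d = sqrt(x^2 + y^2) = sqrt(0.203848 + 0.039524) = 0.4933

0.4933 m


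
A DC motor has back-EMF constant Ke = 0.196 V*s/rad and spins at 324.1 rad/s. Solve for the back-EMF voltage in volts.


V_emf = Ke * omega = 0.196*324.1 = 63.5236

63.5236 V


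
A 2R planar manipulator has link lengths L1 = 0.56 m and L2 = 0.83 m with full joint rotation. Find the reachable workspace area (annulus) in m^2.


r_max = L1 + L2 = 1.3900, r_min = |L1 - L2| = 0.2700
A = pi*(r_max^2 - r_min^2) = pi*(1.9321 - 0.0729) = 5.8408

5.8408 m^2


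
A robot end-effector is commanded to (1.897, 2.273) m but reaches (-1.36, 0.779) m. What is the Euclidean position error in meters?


dx = -1.36 - (1.897) = -3.2570, dy = 0.779 - (2.273) = -1.4940
err = sqrt(10.608049 + 2.232036) = 3.5833

3.5833 m


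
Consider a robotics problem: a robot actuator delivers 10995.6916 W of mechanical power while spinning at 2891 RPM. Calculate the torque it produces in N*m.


omega = 2891 * 2*pi/60 = 302.744812 rad/s
tau = P / omega = 10995.6916 / 302.744812 = 36.3200

36.3200 N*m


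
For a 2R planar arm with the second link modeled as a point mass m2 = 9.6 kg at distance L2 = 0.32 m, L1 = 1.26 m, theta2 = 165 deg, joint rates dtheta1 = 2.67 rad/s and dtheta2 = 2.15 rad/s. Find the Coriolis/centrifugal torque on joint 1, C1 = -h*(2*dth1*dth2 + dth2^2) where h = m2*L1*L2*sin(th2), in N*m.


h = m2*L1*L2*sin(th2) = 9.6*1.26*0.32*sin(165 deg) = 1.001816
C1 = -h*(2*2.67*2.15 + 2.15^2) = -1.001816*16.1035 = -16.1327

-16.1327 N*m


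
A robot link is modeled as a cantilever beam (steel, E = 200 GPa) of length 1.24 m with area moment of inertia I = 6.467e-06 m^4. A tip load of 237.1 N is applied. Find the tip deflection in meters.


delta = F*L^3/(3*E*I) = 237.1*1.24^3/(3*2.000e+11*6.467e-06)
      = 452.0605504/3880200 = 1.1650e-04

1.1650e-04 m


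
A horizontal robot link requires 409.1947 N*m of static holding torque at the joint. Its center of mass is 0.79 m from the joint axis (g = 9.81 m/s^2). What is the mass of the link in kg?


m = tau / (g*L) = 409.1947 / (9.81 * 0.79) = 52.8000

52.8000 kg


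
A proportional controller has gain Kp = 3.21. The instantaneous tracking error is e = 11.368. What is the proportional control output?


u_P = Kp * e = 3.21 * 11.368 = 36.4913

36.4913


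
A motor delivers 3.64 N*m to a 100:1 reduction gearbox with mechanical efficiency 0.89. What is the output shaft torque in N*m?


tau_out = tau_in * N * eta = 3.64 * 100 * 0.89 = 323.9600

323.9600 N*m


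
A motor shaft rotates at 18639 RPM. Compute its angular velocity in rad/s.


omega = 18639 * 2*pi/60 = 1951.8715

1951.8715 rad/s


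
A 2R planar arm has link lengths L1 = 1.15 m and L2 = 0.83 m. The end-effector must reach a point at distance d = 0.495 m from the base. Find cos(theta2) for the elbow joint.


cos(th2) = (d^2 - L1^2 - L2^2)/(2*L1*L2) = (0.495^2 - 1.15^2 - 0.83^2)/(2*1.15*0.83) = -0.9253

-0.9253


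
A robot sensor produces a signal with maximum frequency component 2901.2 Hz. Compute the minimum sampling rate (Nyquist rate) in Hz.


f_s,min = 2*f_max = 2*2901.2 = 5802.4000

5802.4000 Hz


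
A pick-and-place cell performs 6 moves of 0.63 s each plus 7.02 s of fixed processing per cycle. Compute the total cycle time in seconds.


T = 6*0.63 + 7.02 = 10.8000

10.8000 s


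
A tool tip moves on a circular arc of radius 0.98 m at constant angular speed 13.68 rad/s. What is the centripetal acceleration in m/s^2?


a_c = omega^2 * r = 13.68^2 * 0.98 = 183.3996

183.3996 m/s^2
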